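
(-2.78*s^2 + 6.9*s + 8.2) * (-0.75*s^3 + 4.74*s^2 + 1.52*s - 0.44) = 2.085*s^5 - 18.3522*s^4 + 22.3304*s^3 + 50.5792*s^2 + 9.428*s - 3.608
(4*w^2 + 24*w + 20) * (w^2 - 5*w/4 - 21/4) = 4*w^4 + 19*w^3 - 31*w^2 - 151*w - 105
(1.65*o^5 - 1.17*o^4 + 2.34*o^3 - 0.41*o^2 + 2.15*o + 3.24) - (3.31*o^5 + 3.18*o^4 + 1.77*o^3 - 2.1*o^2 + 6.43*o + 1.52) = -1.66*o^5 - 4.35*o^4 + 0.57*o^3 + 1.69*o^2 - 4.28*o + 1.72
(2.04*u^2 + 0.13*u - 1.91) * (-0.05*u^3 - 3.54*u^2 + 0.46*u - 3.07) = -0.102*u^5 - 7.2281*u^4 + 0.5737*u^3 + 0.558400000000001*u^2 - 1.2777*u + 5.8637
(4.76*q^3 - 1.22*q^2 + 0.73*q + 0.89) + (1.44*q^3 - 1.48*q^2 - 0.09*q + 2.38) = 6.2*q^3 - 2.7*q^2 + 0.64*q + 3.27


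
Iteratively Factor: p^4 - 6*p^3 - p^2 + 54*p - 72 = (p - 3)*(p^3 - 3*p^2 - 10*p + 24) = (p - 4)*(p - 3)*(p^2 + p - 6) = (p - 4)*(p - 3)*(p + 3)*(p - 2)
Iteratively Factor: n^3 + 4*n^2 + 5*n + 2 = (n + 1)*(n^2 + 3*n + 2) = (n + 1)*(n + 2)*(n + 1)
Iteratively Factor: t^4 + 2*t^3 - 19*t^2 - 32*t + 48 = (t + 4)*(t^3 - 2*t^2 - 11*t + 12) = (t - 1)*(t + 4)*(t^2 - t - 12) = (t - 1)*(t + 3)*(t + 4)*(t - 4)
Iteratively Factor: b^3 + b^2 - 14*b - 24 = (b + 2)*(b^2 - b - 12) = (b + 2)*(b + 3)*(b - 4)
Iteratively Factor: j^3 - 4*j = (j)*(j^2 - 4) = j*(j - 2)*(j + 2)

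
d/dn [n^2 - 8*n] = 2*n - 8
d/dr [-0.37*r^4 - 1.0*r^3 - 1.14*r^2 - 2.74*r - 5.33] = -1.48*r^3 - 3.0*r^2 - 2.28*r - 2.74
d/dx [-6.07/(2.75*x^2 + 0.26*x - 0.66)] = (33.385*x + 1.5782)/(2.75*x^2 + 0.26*x - 0.66)^2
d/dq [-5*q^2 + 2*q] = 2 - 10*q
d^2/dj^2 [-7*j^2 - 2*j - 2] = -14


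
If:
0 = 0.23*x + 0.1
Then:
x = -0.43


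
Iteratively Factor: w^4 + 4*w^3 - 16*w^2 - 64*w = (w + 4)*(w^3 - 16*w) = (w - 4)*(w + 4)*(w^2 + 4*w) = w*(w - 4)*(w + 4)*(w + 4)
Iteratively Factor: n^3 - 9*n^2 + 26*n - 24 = (n - 2)*(n^2 - 7*n + 12) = (n - 4)*(n - 2)*(n - 3)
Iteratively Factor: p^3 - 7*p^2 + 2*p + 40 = (p - 5)*(p^2 - 2*p - 8) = (p - 5)*(p - 4)*(p + 2)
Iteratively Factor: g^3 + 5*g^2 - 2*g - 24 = (g + 4)*(g^2 + g - 6) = (g - 2)*(g + 4)*(g + 3)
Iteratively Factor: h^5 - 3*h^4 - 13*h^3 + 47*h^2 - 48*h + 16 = (h - 1)*(h^4 - 2*h^3 - 15*h^2 + 32*h - 16) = (h - 4)*(h - 1)*(h^3 + 2*h^2 - 7*h + 4) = (h - 4)*(h - 1)^2*(h^2 + 3*h - 4) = (h - 4)*(h - 1)^3*(h + 4)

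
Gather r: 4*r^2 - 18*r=4*r^2 - 18*r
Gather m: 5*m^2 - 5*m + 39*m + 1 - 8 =5*m^2 + 34*m - 7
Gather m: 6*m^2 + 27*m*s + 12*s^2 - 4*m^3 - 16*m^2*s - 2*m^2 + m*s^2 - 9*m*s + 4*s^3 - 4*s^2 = -4*m^3 + m^2*(4 - 16*s) + m*(s^2 + 18*s) + 4*s^3 + 8*s^2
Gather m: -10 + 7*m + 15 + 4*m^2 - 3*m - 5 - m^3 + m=-m^3 + 4*m^2 + 5*m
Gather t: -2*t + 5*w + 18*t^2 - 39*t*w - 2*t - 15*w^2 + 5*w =18*t^2 + t*(-39*w - 4) - 15*w^2 + 10*w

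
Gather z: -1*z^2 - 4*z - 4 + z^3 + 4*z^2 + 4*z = z^3 + 3*z^2 - 4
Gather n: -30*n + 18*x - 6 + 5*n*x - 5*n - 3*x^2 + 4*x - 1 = n*(5*x - 35) - 3*x^2 + 22*x - 7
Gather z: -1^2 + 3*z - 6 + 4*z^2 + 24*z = 4*z^2 + 27*z - 7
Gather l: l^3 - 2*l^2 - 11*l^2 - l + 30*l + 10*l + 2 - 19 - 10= l^3 - 13*l^2 + 39*l - 27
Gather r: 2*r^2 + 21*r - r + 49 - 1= 2*r^2 + 20*r + 48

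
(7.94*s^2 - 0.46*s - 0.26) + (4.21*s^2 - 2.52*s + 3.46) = 12.15*s^2 - 2.98*s + 3.2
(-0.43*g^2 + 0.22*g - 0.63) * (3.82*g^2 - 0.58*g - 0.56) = -1.6426*g^4 + 1.0898*g^3 - 2.2934*g^2 + 0.2422*g + 0.3528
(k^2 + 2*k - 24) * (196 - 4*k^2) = -4*k^4 - 8*k^3 + 292*k^2 + 392*k - 4704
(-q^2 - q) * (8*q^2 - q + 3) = -8*q^4 - 7*q^3 - 2*q^2 - 3*q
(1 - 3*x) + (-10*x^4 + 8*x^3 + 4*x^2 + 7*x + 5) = -10*x^4 + 8*x^3 + 4*x^2 + 4*x + 6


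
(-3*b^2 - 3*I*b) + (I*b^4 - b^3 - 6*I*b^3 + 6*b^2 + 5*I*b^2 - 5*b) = I*b^4 - b^3 - 6*I*b^3 + 3*b^2 + 5*I*b^2 - 5*b - 3*I*b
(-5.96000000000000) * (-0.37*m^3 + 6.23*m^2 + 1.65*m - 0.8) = 2.2052*m^3 - 37.1308*m^2 - 9.834*m + 4.768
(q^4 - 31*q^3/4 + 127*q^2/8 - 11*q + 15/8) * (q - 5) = q^5 - 51*q^4/4 + 437*q^3/8 - 723*q^2/8 + 455*q/8 - 75/8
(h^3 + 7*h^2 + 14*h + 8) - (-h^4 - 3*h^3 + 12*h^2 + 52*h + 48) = h^4 + 4*h^3 - 5*h^2 - 38*h - 40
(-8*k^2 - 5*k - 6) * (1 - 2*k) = 16*k^3 + 2*k^2 + 7*k - 6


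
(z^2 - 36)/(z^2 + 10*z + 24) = (z - 6)/(z + 4)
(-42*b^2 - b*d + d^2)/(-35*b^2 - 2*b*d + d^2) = (6*b + d)/(5*b + d)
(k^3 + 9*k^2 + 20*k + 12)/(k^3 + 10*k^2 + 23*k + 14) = (k + 6)/(k + 7)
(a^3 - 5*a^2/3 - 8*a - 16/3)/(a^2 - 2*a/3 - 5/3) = (3*a^2 - 8*a - 16)/(3*a - 5)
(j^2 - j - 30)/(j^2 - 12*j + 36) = (j + 5)/(j - 6)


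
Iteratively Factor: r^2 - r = (r)*(r - 1)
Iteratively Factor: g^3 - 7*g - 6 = (g + 2)*(g^2 - 2*g - 3) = (g + 1)*(g + 2)*(g - 3)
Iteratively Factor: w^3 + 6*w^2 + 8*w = (w + 2)*(w^2 + 4*w) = w*(w + 2)*(w + 4)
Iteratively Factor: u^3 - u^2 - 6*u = (u - 3)*(u^2 + 2*u) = (u - 3)*(u + 2)*(u)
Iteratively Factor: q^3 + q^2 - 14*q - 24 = (q + 3)*(q^2 - 2*q - 8) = (q + 2)*(q + 3)*(q - 4)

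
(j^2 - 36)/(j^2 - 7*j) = (j^2 - 36)/(j*(j - 7))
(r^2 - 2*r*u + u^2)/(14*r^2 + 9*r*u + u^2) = (r^2 - 2*r*u + u^2)/(14*r^2 + 9*r*u + u^2)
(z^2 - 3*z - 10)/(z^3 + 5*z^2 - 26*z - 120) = (z + 2)/(z^2 + 10*z + 24)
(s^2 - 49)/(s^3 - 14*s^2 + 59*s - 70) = (s + 7)/(s^2 - 7*s + 10)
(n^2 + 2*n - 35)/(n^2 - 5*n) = (n + 7)/n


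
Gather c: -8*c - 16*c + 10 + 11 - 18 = 3 - 24*c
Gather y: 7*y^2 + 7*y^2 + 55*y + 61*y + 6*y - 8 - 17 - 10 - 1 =14*y^2 + 122*y - 36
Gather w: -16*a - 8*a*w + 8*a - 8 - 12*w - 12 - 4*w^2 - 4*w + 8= -8*a - 4*w^2 + w*(-8*a - 16) - 12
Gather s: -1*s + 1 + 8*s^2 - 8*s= 8*s^2 - 9*s + 1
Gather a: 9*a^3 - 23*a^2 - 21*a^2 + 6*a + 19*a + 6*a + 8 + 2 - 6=9*a^3 - 44*a^2 + 31*a + 4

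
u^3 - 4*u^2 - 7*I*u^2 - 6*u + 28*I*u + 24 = (u - 4)*(u - 6*I)*(u - I)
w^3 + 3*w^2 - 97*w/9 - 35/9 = (w - 7/3)*(w + 1/3)*(w + 5)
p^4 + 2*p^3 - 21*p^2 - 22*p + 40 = (p - 4)*(p - 1)*(p + 2)*(p + 5)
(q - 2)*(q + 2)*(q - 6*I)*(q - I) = q^4 - 7*I*q^3 - 10*q^2 + 28*I*q + 24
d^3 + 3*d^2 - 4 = (d - 1)*(d + 2)^2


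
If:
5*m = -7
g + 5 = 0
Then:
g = -5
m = -7/5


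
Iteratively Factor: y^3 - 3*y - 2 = (y + 1)*(y^2 - y - 2) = (y + 1)^2*(y - 2)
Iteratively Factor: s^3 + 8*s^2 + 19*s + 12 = (s + 3)*(s^2 + 5*s + 4) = (s + 3)*(s + 4)*(s + 1)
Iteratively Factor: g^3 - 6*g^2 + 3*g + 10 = (g - 2)*(g^2 - 4*g - 5) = (g - 5)*(g - 2)*(g + 1)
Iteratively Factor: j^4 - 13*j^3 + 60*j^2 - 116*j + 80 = (j - 4)*(j^3 - 9*j^2 + 24*j - 20) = (j - 5)*(j - 4)*(j^2 - 4*j + 4) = (j - 5)*(j - 4)*(j - 2)*(j - 2)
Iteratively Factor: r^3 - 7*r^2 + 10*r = (r - 2)*(r^2 - 5*r) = (r - 5)*(r - 2)*(r)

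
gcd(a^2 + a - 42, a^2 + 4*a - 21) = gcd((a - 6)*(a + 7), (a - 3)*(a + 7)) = a + 7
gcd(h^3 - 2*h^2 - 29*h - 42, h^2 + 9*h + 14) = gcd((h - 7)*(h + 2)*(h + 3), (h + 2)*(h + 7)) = h + 2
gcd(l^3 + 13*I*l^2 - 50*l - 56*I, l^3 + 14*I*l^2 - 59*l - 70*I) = l^2 + 9*I*l - 14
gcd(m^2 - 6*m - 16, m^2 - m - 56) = m - 8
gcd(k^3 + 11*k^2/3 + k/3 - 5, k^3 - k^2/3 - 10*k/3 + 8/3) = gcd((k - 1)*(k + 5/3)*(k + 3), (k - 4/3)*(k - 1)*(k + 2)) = k - 1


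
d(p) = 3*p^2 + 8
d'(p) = 6*p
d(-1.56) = 15.30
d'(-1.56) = -9.36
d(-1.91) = 18.94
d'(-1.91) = -11.46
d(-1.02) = 11.12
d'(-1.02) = -6.12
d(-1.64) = 16.07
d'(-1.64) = -9.84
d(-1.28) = 12.92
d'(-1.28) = -7.68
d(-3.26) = 39.88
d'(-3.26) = -19.56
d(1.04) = 11.24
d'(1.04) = 6.24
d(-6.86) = 149.18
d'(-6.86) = -41.16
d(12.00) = 440.00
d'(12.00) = 72.00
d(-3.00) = 35.00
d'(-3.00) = -18.00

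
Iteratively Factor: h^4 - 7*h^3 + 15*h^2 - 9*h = (h - 3)*(h^3 - 4*h^2 + 3*h) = h*(h - 3)*(h^2 - 4*h + 3) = h*(h - 3)*(h - 1)*(h - 3)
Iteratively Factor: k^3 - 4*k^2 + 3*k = (k - 1)*(k^2 - 3*k) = (k - 3)*(k - 1)*(k)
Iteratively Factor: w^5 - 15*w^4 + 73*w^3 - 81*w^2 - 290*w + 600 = (w - 5)*(w^4 - 10*w^3 + 23*w^2 + 34*w - 120) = (w - 5)*(w - 3)*(w^3 - 7*w^2 + 2*w + 40) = (w - 5)*(w - 4)*(w - 3)*(w^2 - 3*w - 10) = (w - 5)*(w - 4)*(w - 3)*(w + 2)*(w - 5)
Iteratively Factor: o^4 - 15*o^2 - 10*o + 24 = (o + 3)*(o^3 - 3*o^2 - 6*o + 8) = (o - 4)*(o + 3)*(o^2 + o - 2) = (o - 4)*(o - 1)*(o + 3)*(o + 2)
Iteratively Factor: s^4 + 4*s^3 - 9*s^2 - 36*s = (s + 3)*(s^3 + s^2 - 12*s) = (s - 3)*(s + 3)*(s^2 + 4*s) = s*(s - 3)*(s + 3)*(s + 4)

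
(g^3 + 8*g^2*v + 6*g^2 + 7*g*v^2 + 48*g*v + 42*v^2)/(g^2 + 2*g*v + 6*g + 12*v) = (g^2 + 8*g*v + 7*v^2)/(g + 2*v)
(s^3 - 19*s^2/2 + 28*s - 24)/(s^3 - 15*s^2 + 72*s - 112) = (s - 3/2)/(s - 7)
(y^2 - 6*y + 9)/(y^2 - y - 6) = (y - 3)/(y + 2)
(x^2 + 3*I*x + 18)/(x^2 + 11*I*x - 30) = (x - 3*I)/(x + 5*I)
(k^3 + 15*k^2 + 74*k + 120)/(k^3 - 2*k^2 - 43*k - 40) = (k^2 + 10*k + 24)/(k^2 - 7*k - 8)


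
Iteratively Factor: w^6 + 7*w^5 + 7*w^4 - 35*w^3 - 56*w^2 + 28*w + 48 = (w - 1)*(w^5 + 8*w^4 + 15*w^3 - 20*w^2 - 76*w - 48) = (w - 1)*(w + 4)*(w^4 + 4*w^3 - w^2 - 16*w - 12) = (w - 1)*(w + 3)*(w + 4)*(w^3 + w^2 - 4*w - 4) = (w - 2)*(w - 1)*(w + 3)*(w + 4)*(w^2 + 3*w + 2) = (w - 2)*(w - 1)*(w + 2)*(w + 3)*(w + 4)*(w + 1)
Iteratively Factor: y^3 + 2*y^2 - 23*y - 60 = (y + 3)*(y^2 - y - 20) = (y + 3)*(y + 4)*(y - 5)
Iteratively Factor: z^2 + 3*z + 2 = (z + 1)*(z + 2)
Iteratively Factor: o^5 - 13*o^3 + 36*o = (o)*(o^4 - 13*o^2 + 36) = o*(o + 3)*(o^3 - 3*o^2 - 4*o + 12) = o*(o + 2)*(o + 3)*(o^2 - 5*o + 6) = o*(o - 2)*(o + 2)*(o + 3)*(o - 3)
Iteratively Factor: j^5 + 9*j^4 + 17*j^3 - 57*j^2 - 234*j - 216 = (j + 4)*(j^4 + 5*j^3 - 3*j^2 - 45*j - 54) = (j + 2)*(j + 4)*(j^3 + 3*j^2 - 9*j - 27) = (j + 2)*(j + 3)*(j + 4)*(j^2 - 9) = (j + 2)*(j + 3)^2*(j + 4)*(j - 3)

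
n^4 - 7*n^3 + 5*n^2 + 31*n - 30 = (n - 5)*(n - 3)*(n - 1)*(n + 2)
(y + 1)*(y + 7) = y^2 + 8*y + 7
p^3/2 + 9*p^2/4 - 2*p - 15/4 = (p/2 + 1/2)*(p - 3/2)*(p + 5)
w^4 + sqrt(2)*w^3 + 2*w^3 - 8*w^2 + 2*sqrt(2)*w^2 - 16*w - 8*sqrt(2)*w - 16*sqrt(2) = (w + 2)*(w - 2*sqrt(2))*(w + sqrt(2))*(w + 2*sqrt(2))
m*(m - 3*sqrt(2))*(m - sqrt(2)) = m^3 - 4*sqrt(2)*m^2 + 6*m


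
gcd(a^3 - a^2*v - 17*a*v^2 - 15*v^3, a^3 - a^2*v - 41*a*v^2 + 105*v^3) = -a + 5*v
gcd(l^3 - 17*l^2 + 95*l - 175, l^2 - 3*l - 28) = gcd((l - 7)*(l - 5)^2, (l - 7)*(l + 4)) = l - 7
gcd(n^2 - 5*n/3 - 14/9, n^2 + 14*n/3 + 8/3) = n + 2/3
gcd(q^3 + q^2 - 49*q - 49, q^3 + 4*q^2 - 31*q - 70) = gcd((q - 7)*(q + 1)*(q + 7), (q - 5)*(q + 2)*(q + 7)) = q + 7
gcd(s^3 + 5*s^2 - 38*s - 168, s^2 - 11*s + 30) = s - 6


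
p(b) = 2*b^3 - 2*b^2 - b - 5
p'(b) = 6*b^2 - 4*b - 1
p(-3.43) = -105.81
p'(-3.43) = 83.31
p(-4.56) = -231.66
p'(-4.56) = 142.00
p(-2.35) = -39.65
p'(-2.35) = 41.54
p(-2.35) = -39.65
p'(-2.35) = 41.54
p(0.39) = -5.58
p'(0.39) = -1.65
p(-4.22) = -186.70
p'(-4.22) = 122.73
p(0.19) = -5.25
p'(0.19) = -1.54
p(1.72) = -2.46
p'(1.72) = 9.87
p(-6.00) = -503.00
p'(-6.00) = 239.00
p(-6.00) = -503.00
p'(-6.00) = 239.00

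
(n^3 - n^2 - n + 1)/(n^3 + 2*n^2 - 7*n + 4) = (n + 1)/(n + 4)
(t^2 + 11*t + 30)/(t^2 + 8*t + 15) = (t + 6)/(t + 3)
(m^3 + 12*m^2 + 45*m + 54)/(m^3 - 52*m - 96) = (m^2 + 6*m + 9)/(m^2 - 6*m - 16)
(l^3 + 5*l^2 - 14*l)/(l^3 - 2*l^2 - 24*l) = (-l^2 - 5*l + 14)/(-l^2 + 2*l + 24)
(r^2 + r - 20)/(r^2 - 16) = (r + 5)/(r + 4)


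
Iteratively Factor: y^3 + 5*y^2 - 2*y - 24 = (y + 3)*(y^2 + 2*y - 8) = (y - 2)*(y + 3)*(y + 4)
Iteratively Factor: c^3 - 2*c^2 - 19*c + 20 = (c + 4)*(c^2 - 6*c + 5) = (c - 1)*(c + 4)*(c - 5)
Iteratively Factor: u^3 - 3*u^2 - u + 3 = (u - 3)*(u^2 - 1) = (u - 3)*(u + 1)*(u - 1)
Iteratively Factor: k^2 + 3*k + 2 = (k + 1)*(k + 2)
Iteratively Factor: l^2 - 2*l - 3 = (l - 3)*(l + 1)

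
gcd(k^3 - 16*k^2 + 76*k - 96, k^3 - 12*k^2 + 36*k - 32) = k^2 - 10*k + 16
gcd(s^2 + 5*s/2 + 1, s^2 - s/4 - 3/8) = s + 1/2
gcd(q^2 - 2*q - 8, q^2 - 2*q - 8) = q^2 - 2*q - 8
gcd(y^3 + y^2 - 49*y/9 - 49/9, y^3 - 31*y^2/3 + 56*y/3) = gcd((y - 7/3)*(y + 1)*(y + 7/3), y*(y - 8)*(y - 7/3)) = y - 7/3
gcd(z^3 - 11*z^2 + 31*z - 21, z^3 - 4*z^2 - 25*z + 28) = z^2 - 8*z + 7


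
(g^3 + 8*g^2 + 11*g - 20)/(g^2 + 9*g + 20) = g - 1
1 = 1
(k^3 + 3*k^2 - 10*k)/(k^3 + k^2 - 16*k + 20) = k/(k - 2)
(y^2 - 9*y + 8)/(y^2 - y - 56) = (y - 1)/(y + 7)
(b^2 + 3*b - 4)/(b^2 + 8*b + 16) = (b - 1)/(b + 4)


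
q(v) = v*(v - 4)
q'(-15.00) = -34.00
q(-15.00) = 285.00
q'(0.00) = -4.00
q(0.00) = 0.00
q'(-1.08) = -6.16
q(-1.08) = 5.49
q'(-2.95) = -9.90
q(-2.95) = 20.50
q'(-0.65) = -5.30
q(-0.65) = 3.02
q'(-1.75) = -7.50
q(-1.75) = 10.06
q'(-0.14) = -4.28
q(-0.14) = 0.58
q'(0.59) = -2.82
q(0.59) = -2.01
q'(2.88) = 1.76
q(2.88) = -3.23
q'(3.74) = 3.48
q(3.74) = -0.97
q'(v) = 2*v - 4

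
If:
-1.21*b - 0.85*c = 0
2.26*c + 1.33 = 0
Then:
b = 0.41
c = -0.59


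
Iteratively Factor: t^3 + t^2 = (t + 1)*(t^2) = t*(t + 1)*(t)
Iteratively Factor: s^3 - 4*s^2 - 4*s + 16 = (s - 2)*(s^2 - 2*s - 8) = (s - 2)*(s + 2)*(s - 4)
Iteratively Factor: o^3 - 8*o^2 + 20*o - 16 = (o - 2)*(o^2 - 6*o + 8) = (o - 4)*(o - 2)*(o - 2)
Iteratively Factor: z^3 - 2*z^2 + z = (z - 1)*(z^2 - z) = z*(z - 1)*(z - 1)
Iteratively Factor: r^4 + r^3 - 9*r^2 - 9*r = (r - 3)*(r^3 + 4*r^2 + 3*r) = (r - 3)*(r + 1)*(r^2 + 3*r) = r*(r - 3)*(r + 1)*(r + 3)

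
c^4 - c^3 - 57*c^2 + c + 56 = (c - 8)*(c - 1)*(c + 1)*(c + 7)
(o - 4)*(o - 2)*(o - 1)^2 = o^4 - 8*o^3 + 21*o^2 - 22*o + 8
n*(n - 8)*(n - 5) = n^3 - 13*n^2 + 40*n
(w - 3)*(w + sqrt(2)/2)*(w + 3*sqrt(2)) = w^3 - 3*w^2 + 7*sqrt(2)*w^2/2 - 21*sqrt(2)*w/2 + 3*w - 9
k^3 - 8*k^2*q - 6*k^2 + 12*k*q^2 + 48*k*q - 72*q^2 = (k - 6)*(k - 6*q)*(k - 2*q)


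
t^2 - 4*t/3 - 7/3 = (t - 7/3)*(t + 1)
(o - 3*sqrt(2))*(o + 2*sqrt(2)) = o^2 - sqrt(2)*o - 12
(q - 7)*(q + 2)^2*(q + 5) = q^4 + 2*q^3 - 39*q^2 - 148*q - 140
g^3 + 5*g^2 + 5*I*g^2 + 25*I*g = g*(g + 5)*(g + 5*I)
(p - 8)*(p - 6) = p^2 - 14*p + 48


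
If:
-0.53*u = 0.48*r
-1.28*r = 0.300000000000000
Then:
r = -0.23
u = 0.21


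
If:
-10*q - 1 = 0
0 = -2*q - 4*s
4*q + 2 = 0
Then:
No Solution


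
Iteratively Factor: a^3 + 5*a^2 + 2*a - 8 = (a + 4)*(a^2 + a - 2) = (a - 1)*(a + 4)*(a + 2)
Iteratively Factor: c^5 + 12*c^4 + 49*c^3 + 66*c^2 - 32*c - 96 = (c + 2)*(c^4 + 10*c^3 + 29*c^2 + 8*c - 48) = (c - 1)*(c + 2)*(c^3 + 11*c^2 + 40*c + 48) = (c - 1)*(c + 2)*(c + 4)*(c^2 + 7*c + 12) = (c - 1)*(c + 2)*(c + 4)^2*(c + 3)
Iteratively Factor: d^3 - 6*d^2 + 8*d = (d)*(d^2 - 6*d + 8) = d*(d - 2)*(d - 4)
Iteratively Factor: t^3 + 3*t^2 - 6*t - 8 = (t + 4)*(t^2 - t - 2) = (t - 2)*(t + 4)*(t + 1)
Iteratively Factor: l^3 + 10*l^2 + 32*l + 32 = (l + 4)*(l^2 + 6*l + 8) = (l + 2)*(l + 4)*(l + 4)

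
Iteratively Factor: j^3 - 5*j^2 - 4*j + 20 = (j - 5)*(j^2 - 4) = (j - 5)*(j + 2)*(j - 2)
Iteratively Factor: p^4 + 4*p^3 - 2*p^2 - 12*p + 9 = (p - 1)*(p^3 + 5*p^2 + 3*p - 9) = (p - 1)*(p + 3)*(p^2 + 2*p - 3) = (p - 1)*(p + 3)^2*(p - 1)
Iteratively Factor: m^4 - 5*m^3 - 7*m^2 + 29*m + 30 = (m + 1)*(m^3 - 6*m^2 - m + 30) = (m - 3)*(m + 1)*(m^2 - 3*m - 10) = (m - 3)*(m + 1)*(m + 2)*(m - 5)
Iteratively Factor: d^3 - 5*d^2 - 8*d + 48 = (d - 4)*(d^2 - d - 12) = (d - 4)*(d + 3)*(d - 4)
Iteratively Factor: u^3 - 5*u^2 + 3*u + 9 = (u - 3)*(u^2 - 2*u - 3) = (u - 3)*(u + 1)*(u - 3)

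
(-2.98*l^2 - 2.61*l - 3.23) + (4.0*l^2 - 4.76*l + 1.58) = 1.02*l^2 - 7.37*l - 1.65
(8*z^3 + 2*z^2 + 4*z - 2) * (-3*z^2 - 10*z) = -24*z^5 - 86*z^4 - 32*z^3 - 34*z^2 + 20*z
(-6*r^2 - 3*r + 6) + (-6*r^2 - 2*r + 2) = -12*r^2 - 5*r + 8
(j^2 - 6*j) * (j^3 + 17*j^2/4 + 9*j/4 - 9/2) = j^5 - 7*j^4/4 - 93*j^3/4 - 18*j^2 + 27*j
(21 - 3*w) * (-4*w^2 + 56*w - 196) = 12*w^3 - 252*w^2 + 1764*w - 4116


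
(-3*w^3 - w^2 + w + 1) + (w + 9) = -3*w^3 - w^2 + 2*w + 10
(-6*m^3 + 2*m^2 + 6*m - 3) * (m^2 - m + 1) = -6*m^5 + 8*m^4 - 2*m^3 - 7*m^2 + 9*m - 3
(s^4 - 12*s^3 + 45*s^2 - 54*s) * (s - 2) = s^5 - 14*s^4 + 69*s^3 - 144*s^2 + 108*s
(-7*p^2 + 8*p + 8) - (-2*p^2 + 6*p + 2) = -5*p^2 + 2*p + 6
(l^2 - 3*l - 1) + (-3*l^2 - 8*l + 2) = -2*l^2 - 11*l + 1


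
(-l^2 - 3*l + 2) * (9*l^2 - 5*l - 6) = -9*l^4 - 22*l^3 + 39*l^2 + 8*l - 12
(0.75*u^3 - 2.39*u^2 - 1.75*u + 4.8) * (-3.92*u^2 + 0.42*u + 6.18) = -2.94*u^5 + 9.6838*u^4 + 10.4912*u^3 - 34.3212*u^2 - 8.799*u + 29.664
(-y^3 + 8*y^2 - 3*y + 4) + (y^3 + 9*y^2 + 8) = 17*y^2 - 3*y + 12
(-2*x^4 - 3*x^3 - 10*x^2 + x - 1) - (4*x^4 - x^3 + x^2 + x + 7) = -6*x^4 - 2*x^3 - 11*x^2 - 8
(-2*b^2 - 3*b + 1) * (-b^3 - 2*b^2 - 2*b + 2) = 2*b^5 + 7*b^4 + 9*b^3 - 8*b + 2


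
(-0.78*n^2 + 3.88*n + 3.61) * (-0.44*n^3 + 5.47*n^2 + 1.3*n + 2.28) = 0.3432*n^5 - 5.9738*n^4 + 18.6212*n^3 + 23.0123*n^2 + 13.5394*n + 8.2308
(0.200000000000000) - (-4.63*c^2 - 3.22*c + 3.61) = 4.63*c^2 + 3.22*c - 3.41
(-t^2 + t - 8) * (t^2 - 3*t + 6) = -t^4 + 4*t^3 - 17*t^2 + 30*t - 48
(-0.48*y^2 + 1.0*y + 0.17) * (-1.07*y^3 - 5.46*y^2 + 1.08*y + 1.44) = 0.5136*y^5 + 1.5508*y^4 - 6.1603*y^3 - 0.5394*y^2 + 1.6236*y + 0.2448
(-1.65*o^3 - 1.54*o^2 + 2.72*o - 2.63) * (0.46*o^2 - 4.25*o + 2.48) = -0.759*o^5 + 6.3041*o^4 + 3.7042*o^3 - 16.589*o^2 + 17.9231*o - 6.5224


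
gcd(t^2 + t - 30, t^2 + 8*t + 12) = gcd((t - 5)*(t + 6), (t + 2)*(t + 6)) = t + 6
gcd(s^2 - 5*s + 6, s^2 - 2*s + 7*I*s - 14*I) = s - 2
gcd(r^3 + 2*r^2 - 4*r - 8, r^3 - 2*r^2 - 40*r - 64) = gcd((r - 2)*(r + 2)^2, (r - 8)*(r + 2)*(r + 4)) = r + 2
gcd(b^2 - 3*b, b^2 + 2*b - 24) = 1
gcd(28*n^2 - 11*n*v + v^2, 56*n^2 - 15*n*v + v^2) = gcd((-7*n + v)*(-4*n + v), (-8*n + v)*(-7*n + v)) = -7*n + v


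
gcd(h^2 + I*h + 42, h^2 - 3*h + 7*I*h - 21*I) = h + 7*I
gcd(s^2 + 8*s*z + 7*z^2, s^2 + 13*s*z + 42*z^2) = s + 7*z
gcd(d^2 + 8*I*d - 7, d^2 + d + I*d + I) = d + I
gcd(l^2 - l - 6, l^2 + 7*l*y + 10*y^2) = 1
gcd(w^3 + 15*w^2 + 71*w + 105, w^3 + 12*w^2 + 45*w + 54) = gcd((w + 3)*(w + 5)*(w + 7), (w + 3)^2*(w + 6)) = w + 3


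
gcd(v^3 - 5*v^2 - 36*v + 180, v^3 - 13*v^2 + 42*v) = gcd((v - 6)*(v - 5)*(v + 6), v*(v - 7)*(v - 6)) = v - 6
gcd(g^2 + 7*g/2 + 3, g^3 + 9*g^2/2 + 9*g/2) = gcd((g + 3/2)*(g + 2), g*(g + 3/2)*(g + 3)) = g + 3/2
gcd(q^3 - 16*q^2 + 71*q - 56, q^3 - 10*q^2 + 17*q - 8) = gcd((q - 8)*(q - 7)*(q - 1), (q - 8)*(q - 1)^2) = q^2 - 9*q + 8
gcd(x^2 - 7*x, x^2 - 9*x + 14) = x - 7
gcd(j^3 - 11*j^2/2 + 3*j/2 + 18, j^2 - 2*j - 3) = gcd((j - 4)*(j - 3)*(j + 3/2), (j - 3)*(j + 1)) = j - 3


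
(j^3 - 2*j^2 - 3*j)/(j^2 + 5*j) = (j^2 - 2*j - 3)/(j + 5)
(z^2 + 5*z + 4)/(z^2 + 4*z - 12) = (z^2 + 5*z + 4)/(z^2 + 4*z - 12)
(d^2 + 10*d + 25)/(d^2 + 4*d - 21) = (d^2 + 10*d + 25)/(d^2 + 4*d - 21)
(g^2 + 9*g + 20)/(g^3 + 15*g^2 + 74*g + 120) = 1/(g + 6)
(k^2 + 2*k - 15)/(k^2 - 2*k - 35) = (k - 3)/(k - 7)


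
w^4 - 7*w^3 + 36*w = w*(w - 6)*(w - 3)*(w + 2)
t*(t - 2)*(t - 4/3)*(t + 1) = t^4 - 7*t^3/3 - 2*t^2/3 + 8*t/3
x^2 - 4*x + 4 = (x - 2)^2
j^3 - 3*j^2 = j^2*(j - 3)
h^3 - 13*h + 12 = (h - 3)*(h - 1)*(h + 4)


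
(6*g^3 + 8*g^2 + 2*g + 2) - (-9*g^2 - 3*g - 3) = 6*g^3 + 17*g^2 + 5*g + 5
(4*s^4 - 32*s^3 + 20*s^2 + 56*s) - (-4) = 4*s^4 - 32*s^3 + 20*s^2 + 56*s + 4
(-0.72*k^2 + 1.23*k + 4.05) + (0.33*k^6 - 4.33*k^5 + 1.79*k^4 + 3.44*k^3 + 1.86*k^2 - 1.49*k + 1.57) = 0.33*k^6 - 4.33*k^5 + 1.79*k^4 + 3.44*k^3 + 1.14*k^2 - 0.26*k + 5.62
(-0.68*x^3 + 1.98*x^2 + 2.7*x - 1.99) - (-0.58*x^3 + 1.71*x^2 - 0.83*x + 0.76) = -0.1*x^3 + 0.27*x^2 + 3.53*x - 2.75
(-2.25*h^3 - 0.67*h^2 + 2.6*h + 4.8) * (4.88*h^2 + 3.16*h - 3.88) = -10.98*h^5 - 10.3796*h^4 + 19.3008*h^3 + 34.2396*h^2 + 5.08*h - 18.624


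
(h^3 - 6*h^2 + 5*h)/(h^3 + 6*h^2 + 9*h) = (h^2 - 6*h + 5)/(h^2 + 6*h + 9)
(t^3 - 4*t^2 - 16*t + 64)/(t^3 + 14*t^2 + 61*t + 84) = (t^2 - 8*t + 16)/(t^2 + 10*t + 21)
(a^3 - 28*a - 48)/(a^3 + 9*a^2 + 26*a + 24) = (a - 6)/(a + 3)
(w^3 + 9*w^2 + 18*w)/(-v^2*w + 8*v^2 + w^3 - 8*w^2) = w*(-w^2 - 9*w - 18)/(v^2*w - 8*v^2 - w^3 + 8*w^2)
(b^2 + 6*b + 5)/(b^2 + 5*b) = (b + 1)/b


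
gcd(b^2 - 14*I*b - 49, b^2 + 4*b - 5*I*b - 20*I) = 1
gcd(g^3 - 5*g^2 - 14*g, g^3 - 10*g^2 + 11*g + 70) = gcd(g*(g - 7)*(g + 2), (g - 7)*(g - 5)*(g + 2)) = g^2 - 5*g - 14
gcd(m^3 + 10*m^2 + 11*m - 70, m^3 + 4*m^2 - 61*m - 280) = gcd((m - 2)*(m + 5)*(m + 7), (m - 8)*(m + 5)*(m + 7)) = m^2 + 12*m + 35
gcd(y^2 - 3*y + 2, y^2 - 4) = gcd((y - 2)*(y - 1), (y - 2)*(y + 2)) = y - 2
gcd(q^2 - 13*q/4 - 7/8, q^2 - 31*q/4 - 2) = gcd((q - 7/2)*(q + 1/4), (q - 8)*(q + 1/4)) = q + 1/4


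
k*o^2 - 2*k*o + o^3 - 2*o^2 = o*(k + o)*(o - 2)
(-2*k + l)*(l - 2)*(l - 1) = -2*k*l^2 + 6*k*l - 4*k + l^3 - 3*l^2 + 2*l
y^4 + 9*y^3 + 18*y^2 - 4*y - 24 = (y - 1)*(y + 2)^2*(y + 6)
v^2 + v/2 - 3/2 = (v - 1)*(v + 3/2)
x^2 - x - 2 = (x - 2)*(x + 1)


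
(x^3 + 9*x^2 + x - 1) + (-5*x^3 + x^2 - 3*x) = -4*x^3 + 10*x^2 - 2*x - 1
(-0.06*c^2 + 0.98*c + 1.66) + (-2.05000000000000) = -0.06*c^2 + 0.98*c - 0.39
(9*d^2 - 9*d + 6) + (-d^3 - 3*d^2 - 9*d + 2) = -d^3 + 6*d^2 - 18*d + 8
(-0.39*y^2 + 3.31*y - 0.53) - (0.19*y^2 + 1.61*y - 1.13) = -0.58*y^2 + 1.7*y + 0.6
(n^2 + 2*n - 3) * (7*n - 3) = 7*n^3 + 11*n^2 - 27*n + 9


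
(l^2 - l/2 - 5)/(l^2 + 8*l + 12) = (l - 5/2)/(l + 6)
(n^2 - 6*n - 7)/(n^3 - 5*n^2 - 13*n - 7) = 1/(n + 1)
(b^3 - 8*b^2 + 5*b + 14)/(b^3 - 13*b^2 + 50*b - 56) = (b + 1)/(b - 4)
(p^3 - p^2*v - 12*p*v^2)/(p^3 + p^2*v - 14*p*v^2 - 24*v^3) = p/(p + 2*v)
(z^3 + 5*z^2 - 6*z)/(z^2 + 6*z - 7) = z*(z + 6)/(z + 7)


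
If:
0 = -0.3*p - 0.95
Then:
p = -3.17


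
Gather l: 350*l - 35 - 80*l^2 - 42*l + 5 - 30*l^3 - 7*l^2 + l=-30*l^3 - 87*l^2 + 309*l - 30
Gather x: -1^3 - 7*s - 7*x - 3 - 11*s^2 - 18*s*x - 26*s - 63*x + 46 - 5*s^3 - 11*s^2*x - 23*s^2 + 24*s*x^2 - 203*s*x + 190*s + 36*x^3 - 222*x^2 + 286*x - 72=-5*s^3 - 34*s^2 + 157*s + 36*x^3 + x^2*(24*s - 222) + x*(-11*s^2 - 221*s + 216) - 30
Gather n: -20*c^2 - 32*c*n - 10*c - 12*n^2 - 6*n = -20*c^2 - 10*c - 12*n^2 + n*(-32*c - 6)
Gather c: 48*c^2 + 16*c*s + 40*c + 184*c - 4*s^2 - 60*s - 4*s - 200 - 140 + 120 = 48*c^2 + c*(16*s + 224) - 4*s^2 - 64*s - 220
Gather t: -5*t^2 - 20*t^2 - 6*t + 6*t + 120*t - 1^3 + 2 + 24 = -25*t^2 + 120*t + 25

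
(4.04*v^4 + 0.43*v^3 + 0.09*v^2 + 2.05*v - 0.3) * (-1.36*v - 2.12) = -5.4944*v^5 - 9.1496*v^4 - 1.034*v^3 - 2.9788*v^2 - 3.938*v + 0.636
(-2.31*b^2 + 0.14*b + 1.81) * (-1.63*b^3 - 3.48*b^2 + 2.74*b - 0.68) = 3.7653*b^5 + 7.8106*b^4 - 9.7669*b^3 - 4.3444*b^2 + 4.8642*b - 1.2308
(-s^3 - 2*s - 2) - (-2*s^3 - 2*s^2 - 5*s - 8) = s^3 + 2*s^2 + 3*s + 6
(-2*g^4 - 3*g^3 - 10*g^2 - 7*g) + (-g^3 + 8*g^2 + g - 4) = -2*g^4 - 4*g^3 - 2*g^2 - 6*g - 4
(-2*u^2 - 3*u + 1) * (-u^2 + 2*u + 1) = 2*u^4 - u^3 - 9*u^2 - u + 1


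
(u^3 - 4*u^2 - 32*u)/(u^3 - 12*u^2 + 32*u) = (u + 4)/(u - 4)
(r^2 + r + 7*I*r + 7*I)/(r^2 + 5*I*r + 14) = (r + 1)/(r - 2*I)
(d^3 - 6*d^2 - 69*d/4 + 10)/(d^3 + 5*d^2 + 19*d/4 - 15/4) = (d - 8)/(d + 3)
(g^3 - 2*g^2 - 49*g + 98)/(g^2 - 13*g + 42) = (g^2 + 5*g - 14)/(g - 6)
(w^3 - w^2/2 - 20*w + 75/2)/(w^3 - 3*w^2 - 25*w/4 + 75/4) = 2*(w + 5)/(2*w + 5)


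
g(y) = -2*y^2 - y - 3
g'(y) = -4*y - 1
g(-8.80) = -149.08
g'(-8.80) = 34.20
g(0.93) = -5.66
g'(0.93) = -4.72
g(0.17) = -3.23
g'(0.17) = -1.68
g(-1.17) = -4.57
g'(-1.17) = 3.68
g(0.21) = -3.30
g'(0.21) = -1.84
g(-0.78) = -3.44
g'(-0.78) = 2.12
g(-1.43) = -5.66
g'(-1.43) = 4.72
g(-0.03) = -2.97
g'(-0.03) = -0.88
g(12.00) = -303.00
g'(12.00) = -49.00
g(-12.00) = -279.00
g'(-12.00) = 47.00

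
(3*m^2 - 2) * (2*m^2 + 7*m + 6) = 6*m^4 + 21*m^3 + 14*m^2 - 14*m - 12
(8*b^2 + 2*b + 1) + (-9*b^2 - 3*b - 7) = -b^2 - b - 6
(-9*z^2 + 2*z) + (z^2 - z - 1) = -8*z^2 + z - 1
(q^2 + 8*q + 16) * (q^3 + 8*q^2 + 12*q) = q^5 + 16*q^4 + 92*q^3 + 224*q^2 + 192*q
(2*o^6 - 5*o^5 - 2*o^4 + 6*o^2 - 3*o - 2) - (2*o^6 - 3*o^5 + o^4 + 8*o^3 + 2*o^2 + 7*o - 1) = -2*o^5 - 3*o^4 - 8*o^3 + 4*o^2 - 10*o - 1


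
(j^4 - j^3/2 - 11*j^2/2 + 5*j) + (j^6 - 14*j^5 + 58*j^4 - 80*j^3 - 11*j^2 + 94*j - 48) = j^6 - 14*j^5 + 59*j^4 - 161*j^3/2 - 33*j^2/2 + 99*j - 48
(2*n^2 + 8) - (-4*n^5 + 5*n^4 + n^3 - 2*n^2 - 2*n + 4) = 4*n^5 - 5*n^4 - n^3 + 4*n^2 + 2*n + 4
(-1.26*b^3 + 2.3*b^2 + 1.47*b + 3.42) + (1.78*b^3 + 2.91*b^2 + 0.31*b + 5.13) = 0.52*b^3 + 5.21*b^2 + 1.78*b + 8.55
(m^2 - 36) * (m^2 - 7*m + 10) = m^4 - 7*m^3 - 26*m^2 + 252*m - 360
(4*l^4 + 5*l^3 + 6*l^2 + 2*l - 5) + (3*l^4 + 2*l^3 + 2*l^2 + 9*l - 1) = 7*l^4 + 7*l^3 + 8*l^2 + 11*l - 6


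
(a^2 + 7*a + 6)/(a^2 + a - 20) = (a^2 + 7*a + 6)/(a^2 + a - 20)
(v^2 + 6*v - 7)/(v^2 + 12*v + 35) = (v - 1)/(v + 5)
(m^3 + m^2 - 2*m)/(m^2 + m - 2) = m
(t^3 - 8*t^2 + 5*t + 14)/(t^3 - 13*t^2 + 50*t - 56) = (t + 1)/(t - 4)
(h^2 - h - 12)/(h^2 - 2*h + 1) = (h^2 - h - 12)/(h^2 - 2*h + 1)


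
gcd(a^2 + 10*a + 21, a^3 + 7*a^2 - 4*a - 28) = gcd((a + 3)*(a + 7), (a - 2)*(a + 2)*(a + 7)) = a + 7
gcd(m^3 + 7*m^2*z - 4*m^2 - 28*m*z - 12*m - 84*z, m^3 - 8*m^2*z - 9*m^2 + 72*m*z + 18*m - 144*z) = m - 6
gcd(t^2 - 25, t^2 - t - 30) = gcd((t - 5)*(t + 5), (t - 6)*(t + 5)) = t + 5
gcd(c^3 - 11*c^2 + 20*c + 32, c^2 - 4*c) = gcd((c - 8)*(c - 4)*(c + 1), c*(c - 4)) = c - 4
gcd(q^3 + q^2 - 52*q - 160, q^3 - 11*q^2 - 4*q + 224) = q^2 - 4*q - 32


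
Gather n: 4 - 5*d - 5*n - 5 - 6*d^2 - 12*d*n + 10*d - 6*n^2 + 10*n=-6*d^2 + 5*d - 6*n^2 + n*(5 - 12*d) - 1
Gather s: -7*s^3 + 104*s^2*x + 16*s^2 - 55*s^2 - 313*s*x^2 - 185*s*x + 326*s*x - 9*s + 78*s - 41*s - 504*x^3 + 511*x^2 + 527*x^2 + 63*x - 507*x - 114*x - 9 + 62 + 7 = -7*s^3 + s^2*(104*x - 39) + s*(-313*x^2 + 141*x + 28) - 504*x^3 + 1038*x^2 - 558*x + 60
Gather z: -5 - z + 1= -z - 4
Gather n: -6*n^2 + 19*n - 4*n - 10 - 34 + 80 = -6*n^2 + 15*n + 36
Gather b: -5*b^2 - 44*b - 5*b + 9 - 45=-5*b^2 - 49*b - 36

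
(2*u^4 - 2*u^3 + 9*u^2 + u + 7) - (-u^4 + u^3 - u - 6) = 3*u^4 - 3*u^3 + 9*u^2 + 2*u + 13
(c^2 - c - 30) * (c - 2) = c^3 - 3*c^2 - 28*c + 60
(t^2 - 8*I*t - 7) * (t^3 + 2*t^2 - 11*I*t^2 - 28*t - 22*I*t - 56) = t^5 + 2*t^4 - 19*I*t^4 - 123*t^3 - 38*I*t^3 - 246*t^2 + 301*I*t^2 + 196*t + 602*I*t + 392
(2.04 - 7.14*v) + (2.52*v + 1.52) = 3.56 - 4.62*v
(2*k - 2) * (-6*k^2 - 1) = -12*k^3 + 12*k^2 - 2*k + 2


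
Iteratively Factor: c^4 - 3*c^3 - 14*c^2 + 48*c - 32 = (c - 1)*(c^3 - 2*c^2 - 16*c + 32) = (c - 2)*(c - 1)*(c^2 - 16) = (c - 2)*(c - 1)*(c + 4)*(c - 4)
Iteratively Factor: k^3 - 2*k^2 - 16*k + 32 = (k - 4)*(k^2 + 2*k - 8) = (k - 4)*(k - 2)*(k + 4)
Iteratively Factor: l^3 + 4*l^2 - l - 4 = (l + 4)*(l^2 - 1) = (l - 1)*(l + 4)*(l + 1)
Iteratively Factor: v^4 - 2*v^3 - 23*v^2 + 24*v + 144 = (v - 4)*(v^3 + 2*v^2 - 15*v - 36) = (v - 4)*(v + 3)*(v^2 - v - 12) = (v - 4)*(v + 3)^2*(v - 4)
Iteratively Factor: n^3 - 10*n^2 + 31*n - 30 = (n - 3)*(n^2 - 7*n + 10) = (n - 5)*(n - 3)*(n - 2)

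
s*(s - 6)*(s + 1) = s^3 - 5*s^2 - 6*s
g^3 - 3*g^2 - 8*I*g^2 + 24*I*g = g*(g - 3)*(g - 8*I)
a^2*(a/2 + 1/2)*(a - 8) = a^4/2 - 7*a^3/2 - 4*a^2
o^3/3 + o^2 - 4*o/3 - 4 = (o/3 + 1)*(o - 2)*(o + 2)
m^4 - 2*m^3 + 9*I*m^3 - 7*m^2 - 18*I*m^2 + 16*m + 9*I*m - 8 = (m - 1)^2*(m + I)*(m + 8*I)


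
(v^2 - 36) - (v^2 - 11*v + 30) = 11*v - 66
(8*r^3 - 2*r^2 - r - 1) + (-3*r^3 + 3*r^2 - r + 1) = 5*r^3 + r^2 - 2*r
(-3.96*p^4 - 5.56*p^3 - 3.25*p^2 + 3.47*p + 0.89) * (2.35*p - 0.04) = -9.306*p^5 - 12.9076*p^4 - 7.4151*p^3 + 8.2845*p^2 + 1.9527*p - 0.0356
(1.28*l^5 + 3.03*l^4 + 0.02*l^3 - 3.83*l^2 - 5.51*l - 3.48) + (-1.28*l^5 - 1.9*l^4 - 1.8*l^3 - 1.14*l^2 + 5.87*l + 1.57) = 1.13*l^4 - 1.78*l^3 - 4.97*l^2 + 0.36*l - 1.91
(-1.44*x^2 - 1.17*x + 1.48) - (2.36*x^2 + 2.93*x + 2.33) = -3.8*x^2 - 4.1*x - 0.85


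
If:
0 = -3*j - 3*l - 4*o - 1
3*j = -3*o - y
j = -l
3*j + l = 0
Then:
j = 0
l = 0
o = -1/4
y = 3/4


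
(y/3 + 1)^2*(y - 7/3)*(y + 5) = y^4/9 + 26*y^3/27 + 40*y^2/27 - 46*y/9 - 35/3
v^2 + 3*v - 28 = (v - 4)*(v + 7)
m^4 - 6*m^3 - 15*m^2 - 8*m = m*(m - 8)*(m + 1)^2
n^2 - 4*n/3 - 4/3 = (n - 2)*(n + 2/3)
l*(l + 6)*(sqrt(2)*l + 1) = sqrt(2)*l^3 + l^2 + 6*sqrt(2)*l^2 + 6*l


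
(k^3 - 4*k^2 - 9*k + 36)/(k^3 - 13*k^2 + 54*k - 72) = (k + 3)/(k - 6)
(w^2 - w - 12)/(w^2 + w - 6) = (w - 4)/(w - 2)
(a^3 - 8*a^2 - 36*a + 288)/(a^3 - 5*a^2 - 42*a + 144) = (a - 6)/(a - 3)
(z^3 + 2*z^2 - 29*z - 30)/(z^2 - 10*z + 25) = (z^2 + 7*z + 6)/(z - 5)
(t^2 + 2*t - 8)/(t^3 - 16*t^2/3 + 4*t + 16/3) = 3*(t + 4)/(3*t^2 - 10*t - 8)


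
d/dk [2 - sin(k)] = -cos(k)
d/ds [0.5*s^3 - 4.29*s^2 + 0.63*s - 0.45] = 1.5*s^2 - 8.58*s + 0.63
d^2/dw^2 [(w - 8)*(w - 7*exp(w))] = -7*w*exp(w) + 42*exp(w) + 2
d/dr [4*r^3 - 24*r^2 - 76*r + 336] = 12*r^2 - 48*r - 76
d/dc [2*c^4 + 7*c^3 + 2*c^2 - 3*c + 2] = 8*c^3 + 21*c^2 + 4*c - 3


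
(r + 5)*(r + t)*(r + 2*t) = r^3 + 3*r^2*t + 5*r^2 + 2*r*t^2 + 15*r*t + 10*t^2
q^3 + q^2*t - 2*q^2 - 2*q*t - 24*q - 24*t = (q - 6)*(q + 4)*(q + t)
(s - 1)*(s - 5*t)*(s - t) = s^3 - 6*s^2*t - s^2 + 5*s*t^2 + 6*s*t - 5*t^2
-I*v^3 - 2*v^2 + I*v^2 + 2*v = v*(v - 2*I)*(-I*v + I)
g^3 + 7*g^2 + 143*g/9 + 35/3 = (g + 5/3)*(g + 7/3)*(g + 3)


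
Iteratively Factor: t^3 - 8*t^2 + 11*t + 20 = (t + 1)*(t^2 - 9*t + 20) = (t - 4)*(t + 1)*(t - 5)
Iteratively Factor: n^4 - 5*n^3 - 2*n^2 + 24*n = (n)*(n^3 - 5*n^2 - 2*n + 24) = n*(n - 3)*(n^2 - 2*n - 8) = n*(n - 4)*(n - 3)*(n + 2)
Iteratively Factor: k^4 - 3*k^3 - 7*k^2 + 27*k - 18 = (k + 3)*(k^3 - 6*k^2 + 11*k - 6) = (k - 1)*(k + 3)*(k^2 - 5*k + 6) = (k - 2)*(k - 1)*(k + 3)*(k - 3)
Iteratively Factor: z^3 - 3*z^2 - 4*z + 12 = (z - 2)*(z^2 - z - 6) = (z - 2)*(z + 2)*(z - 3)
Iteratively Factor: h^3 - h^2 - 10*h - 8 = (h + 2)*(h^2 - 3*h - 4) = (h + 1)*(h + 2)*(h - 4)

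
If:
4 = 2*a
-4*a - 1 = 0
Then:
No Solution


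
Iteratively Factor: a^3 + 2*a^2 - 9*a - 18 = (a + 2)*(a^2 - 9) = (a - 3)*(a + 2)*(a + 3)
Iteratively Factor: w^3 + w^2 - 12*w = (w)*(w^2 + w - 12) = w*(w - 3)*(w + 4)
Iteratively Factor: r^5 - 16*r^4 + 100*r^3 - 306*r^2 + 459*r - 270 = (r - 5)*(r^4 - 11*r^3 + 45*r^2 - 81*r + 54) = (r - 5)*(r - 2)*(r^3 - 9*r^2 + 27*r - 27) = (r - 5)*(r - 3)*(r - 2)*(r^2 - 6*r + 9) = (r - 5)*(r - 3)^2*(r - 2)*(r - 3)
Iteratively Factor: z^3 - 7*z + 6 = (z - 1)*(z^2 + z - 6) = (z - 2)*(z - 1)*(z + 3)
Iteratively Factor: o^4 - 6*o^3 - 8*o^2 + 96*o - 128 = (o - 4)*(o^3 - 2*o^2 - 16*o + 32) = (o - 4)*(o + 4)*(o^2 - 6*o + 8) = (o - 4)*(o - 2)*(o + 4)*(o - 4)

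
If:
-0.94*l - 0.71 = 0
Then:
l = -0.76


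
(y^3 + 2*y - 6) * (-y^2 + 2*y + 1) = -y^5 + 2*y^4 - y^3 + 10*y^2 - 10*y - 6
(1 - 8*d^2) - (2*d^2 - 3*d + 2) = -10*d^2 + 3*d - 1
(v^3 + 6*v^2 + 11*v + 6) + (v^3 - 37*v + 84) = 2*v^3 + 6*v^2 - 26*v + 90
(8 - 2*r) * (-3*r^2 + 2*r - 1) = 6*r^3 - 28*r^2 + 18*r - 8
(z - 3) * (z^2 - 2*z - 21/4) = z^3 - 5*z^2 + 3*z/4 + 63/4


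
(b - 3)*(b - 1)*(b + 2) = b^3 - 2*b^2 - 5*b + 6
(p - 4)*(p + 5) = p^2 + p - 20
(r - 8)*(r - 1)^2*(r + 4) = r^4 - 6*r^3 - 23*r^2 + 60*r - 32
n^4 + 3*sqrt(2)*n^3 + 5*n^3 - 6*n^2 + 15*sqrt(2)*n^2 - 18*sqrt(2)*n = n*(n - 1)*(n + 6)*(n + 3*sqrt(2))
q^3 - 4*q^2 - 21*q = q*(q - 7)*(q + 3)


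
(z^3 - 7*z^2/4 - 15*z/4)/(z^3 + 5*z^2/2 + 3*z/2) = (4*z^2 - 7*z - 15)/(2*(2*z^2 + 5*z + 3))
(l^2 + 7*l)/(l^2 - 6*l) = (l + 7)/(l - 6)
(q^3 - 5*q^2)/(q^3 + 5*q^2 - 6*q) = q*(q - 5)/(q^2 + 5*q - 6)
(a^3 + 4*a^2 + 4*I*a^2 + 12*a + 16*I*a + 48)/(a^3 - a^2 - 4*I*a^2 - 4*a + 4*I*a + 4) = (a^2 + a*(4 + 6*I) + 24*I)/(a^2 + a*(-1 - 2*I) + 2*I)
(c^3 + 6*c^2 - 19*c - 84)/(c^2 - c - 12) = c + 7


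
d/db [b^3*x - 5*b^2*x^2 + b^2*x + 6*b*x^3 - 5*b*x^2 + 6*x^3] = x*(3*b^2 - 10*b*x + 2*b + 6*x^2 - 5*x)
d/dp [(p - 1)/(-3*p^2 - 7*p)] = (3*p^2 - 6*p - 7)/(p^2*(9*p^2 + 42*p + 49))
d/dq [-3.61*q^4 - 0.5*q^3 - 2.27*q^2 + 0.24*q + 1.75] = -14.44*q^3 - 1.5*q^2 - 4.54*q + 0.24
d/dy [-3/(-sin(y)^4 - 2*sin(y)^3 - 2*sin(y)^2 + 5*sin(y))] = 3*(-7*sin(y) + sin(3*y) + 3*cos(2*y) + 2)*cos(y)/((sin(y)^3 + 2*sin(y)^2 + 2*sin(y) - 5)^2*sin(y)^2)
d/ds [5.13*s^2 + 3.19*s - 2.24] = 10.26*s + 3.19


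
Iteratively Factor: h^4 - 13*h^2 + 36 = (h - 2)*(h^3 + 2*h^2 - 9*h - 18) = (h - 2)*(h + 3)*(h^2 - h - 6) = (h - 3)*(h - 2)*(h + 3)*(h + 2)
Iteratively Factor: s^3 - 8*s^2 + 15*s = (s - 3)*(s^2 - 5*s) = (s - 5)*(s - 3)*(s)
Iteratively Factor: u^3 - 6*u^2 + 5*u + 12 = (u - 3)*(u^2 - 3*u - 4) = (u - 3)*(u + 1)*(u - 4)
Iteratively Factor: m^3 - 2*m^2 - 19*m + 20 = (m + 4)*(m^2 - 6*m + 5) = (m - 1)*(m + 4)*(m - 5)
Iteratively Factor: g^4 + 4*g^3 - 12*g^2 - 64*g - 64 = (g + 2)*(g^3 + 2*g^2 - 16*g - 32) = (g + 2)*(g + 4)*(g^2 - 2*g - 8) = (g - 4)*(g + 2)*(g + 4)*(g + 2)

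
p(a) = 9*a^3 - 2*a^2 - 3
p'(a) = 27*a^2 - 4*a = a*(27*a - 4)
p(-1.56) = -42.03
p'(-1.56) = 71.95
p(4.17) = 614.83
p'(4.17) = 452.82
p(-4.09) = -652.22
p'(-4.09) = 468.02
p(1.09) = 6.28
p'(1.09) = 27.72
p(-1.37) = -29.90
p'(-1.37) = 56.16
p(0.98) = 3.55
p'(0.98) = 22.01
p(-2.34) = -129.27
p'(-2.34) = 157.20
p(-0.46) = -4.30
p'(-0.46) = 7.55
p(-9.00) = -6726.00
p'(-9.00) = 2223.00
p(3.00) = 222.00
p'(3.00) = 231.00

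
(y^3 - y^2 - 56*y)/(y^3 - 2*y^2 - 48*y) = (y + 7)/(y + 6)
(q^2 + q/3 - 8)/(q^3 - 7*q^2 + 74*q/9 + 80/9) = 3*(q + 3)/(3*q^2 - 13*q - 10)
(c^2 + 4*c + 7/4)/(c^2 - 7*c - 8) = (c^2 + 4*c + 7/4)/(c^2 - 7*c - 8)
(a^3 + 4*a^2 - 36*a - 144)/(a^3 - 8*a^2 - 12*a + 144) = (a + 6)/(a - 6)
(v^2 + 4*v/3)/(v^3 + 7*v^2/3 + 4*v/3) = 1/(v + 1)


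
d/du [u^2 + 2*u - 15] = 2*u + 2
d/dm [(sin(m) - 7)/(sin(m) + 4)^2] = (18 - sin(m))*cos(m)/(sin(m) + 4)^3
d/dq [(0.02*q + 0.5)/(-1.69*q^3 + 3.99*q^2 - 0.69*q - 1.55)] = (0.0676*q^3 + 2.4552*q^2 - 3.99*q + 0.314)/(2.8561*q^6 - 13.4862*q^5 + 18.2523*q^4 - 0.2672*q^3 - 11.8929*q^2 + 2.139*q + 2.4025)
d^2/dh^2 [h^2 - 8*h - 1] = 2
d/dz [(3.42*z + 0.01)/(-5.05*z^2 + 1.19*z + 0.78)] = (17.271*z^2 + 0.101*z + 2.6557)/(25.5025*z^4 - 12.019*z^3 - 6.4619*z^2 + 1.8564*z + 0.6084)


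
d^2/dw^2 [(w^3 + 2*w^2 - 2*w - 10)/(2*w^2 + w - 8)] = 2*(5*w^3 - 48*w^2 + 36*w - 58)/(8*w^6 + 12*w^5 - 90*w^4 - 95*w^3 + 360*w^2 + 192*w - 512)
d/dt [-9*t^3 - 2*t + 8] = -27*t^2 - 2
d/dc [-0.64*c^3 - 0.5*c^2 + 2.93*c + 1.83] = -1.92*c^2 - 1.0*c + 2.93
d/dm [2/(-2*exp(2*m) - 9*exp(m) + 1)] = (8*exp(m) + 18)*exp(m)/(2*exp(2*m) + 9*exp(m) - 1)^2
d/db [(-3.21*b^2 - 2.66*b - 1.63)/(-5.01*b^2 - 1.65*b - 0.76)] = (-8.0301*b^2 - 11.4534*b - 0.667899999999999)/(25.1001*b^4 + 16.533*b^3 + 10.3377*b^2 + 2.508*b + 0.5776)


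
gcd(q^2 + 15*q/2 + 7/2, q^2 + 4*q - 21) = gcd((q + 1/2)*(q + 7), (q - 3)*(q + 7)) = q + 7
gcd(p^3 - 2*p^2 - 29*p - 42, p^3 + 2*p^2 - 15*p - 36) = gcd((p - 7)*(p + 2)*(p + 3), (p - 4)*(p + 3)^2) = p + 3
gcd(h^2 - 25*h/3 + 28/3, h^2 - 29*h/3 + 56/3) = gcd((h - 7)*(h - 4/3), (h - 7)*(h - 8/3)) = h - 7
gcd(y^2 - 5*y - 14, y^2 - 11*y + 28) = y - 7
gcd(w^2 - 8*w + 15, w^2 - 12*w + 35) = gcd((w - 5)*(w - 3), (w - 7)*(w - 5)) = w - 5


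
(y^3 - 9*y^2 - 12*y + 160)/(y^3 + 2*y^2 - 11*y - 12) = (y^2 - 13*y + 40)/(y^2 - 2*y - 3)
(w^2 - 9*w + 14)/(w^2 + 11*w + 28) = (w^2 - 9*w + 14)/(w^2 + 11*w + 28)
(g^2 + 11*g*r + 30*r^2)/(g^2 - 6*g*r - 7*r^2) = (-g^2 - 11*g*r - 30*r^2)/(-g^2 + 6*g*r + 7*r^2)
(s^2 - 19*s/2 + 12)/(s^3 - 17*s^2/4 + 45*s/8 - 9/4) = 4*(s - 8)/(4*s^2 - 11*s + 6)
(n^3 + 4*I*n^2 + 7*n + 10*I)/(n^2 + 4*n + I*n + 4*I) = (n^2 + 3*I*n + 10)/(n + 4)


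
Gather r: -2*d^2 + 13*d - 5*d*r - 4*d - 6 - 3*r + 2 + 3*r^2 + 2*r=-2*d^2 + 9*d + 3*r^2 + r*(-5*d - 1) - 4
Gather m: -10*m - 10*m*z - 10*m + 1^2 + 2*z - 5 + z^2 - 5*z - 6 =m*(-10*z - 20) + z^2 - 3*z - 10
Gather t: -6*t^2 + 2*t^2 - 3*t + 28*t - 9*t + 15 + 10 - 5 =-4*t^2 + 16*t + 20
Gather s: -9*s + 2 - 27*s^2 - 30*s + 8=-27*s^2 - 39*s + 10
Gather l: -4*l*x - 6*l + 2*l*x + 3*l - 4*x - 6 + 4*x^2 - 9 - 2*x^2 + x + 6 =l*(-2*x - 3) + 2*x^2 - 3*x - 9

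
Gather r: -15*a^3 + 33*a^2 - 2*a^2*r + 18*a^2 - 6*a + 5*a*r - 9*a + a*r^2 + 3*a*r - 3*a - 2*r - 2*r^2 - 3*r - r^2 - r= -15*a^3 + 51*a^2 - 18*a + r^2*(a - 3) + r*(-2*a^2 + 8*a - 6)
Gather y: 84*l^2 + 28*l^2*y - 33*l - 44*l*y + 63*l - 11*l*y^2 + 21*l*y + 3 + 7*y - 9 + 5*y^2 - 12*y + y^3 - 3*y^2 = 84*l^2 + 30*l + y^3 + y^2*(2 - 11*l) + y*(28*l^2 - 23*l - 5) - 6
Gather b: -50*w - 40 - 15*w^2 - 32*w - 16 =-15*w^2 - 82*w - 56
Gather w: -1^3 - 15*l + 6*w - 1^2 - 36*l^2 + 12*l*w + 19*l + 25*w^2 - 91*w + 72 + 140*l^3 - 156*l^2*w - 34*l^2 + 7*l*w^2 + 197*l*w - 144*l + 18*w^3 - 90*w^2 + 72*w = 140*l^3 - 70*l^2 - 140*l + 18*w^3 + w^2*(7*l - 65) + w*(-156*l^2 + 209*l - 13) + 70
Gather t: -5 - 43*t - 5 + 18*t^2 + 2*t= 18*t^2 - 41*t - 10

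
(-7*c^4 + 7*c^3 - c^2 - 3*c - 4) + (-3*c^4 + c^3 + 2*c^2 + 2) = -10*c^4 + 8*c^3 + c^2 - 3*c - 2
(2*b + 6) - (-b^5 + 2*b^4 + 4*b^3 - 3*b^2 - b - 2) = b^5 - 2*b^4 - 4*b^3 + 3*b^2 + 3*b + 8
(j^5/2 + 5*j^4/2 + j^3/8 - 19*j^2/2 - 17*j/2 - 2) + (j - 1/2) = j^5/2 + 5*j^4/2 + j^3/8 - 19*j^2/2 - 15*j/2 - 5/2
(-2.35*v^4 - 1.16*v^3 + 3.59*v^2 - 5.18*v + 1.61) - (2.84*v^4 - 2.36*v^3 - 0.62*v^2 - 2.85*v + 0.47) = -5.19*v^4 + 1.2*v^3 + 4.21*v^2 - 2.33*v + 1.14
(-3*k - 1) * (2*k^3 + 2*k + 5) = -6*k^4 - 2*k^3 - 6*k^2 - 17*k - 5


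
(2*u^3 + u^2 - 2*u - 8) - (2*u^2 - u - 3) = 2*u^3 - u^2 - u - 5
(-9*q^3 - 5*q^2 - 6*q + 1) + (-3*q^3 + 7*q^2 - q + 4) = -12*q^3 + 2*q^2 - 7*q + 5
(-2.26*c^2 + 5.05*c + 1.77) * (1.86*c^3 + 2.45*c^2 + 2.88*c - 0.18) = -4.2036*c^5 + 3.856*c^4 + 9.1559*c^3 + 19.2873*c^2 + 4.1886*c - 0.3186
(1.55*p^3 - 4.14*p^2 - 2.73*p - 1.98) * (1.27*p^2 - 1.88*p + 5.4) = 1.9685*p^5 - 8.1718*p^4 + 12.6861*p^3 - 19.7382*p^2 - 11.0196*p - 10.692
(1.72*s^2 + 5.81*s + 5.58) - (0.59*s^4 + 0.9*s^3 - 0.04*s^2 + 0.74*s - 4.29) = -0.59*s^4 - 0.9*s^3 + 1.76*s^2 + 5.07*s + 9.87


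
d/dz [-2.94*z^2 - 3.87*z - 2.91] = -5.88*z - 3.87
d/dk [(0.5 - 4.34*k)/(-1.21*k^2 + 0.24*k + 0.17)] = (-5.2514*k^2 + 1.21*k - 0.8578)/(1.4641*k^4 - 0.5808*k^3 - 0.3538*k^2 + 0.0816*k + 0.0289)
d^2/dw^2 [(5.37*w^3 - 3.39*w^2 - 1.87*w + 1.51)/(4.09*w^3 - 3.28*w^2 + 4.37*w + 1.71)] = (30.66273*w^6 - 763.567008*w^5 + 366.487722*w^4 + 202.586398*w^3 + 543.03372*w^2 - 161.943384*w + 82.733714)/(68.417929*w^9 - 164.604504*w^8 + 351.310959*w^7 - 301.218943*w^6 + 237.721635*w^5 + 50.657154*w^4 - 27.730576*w^3 + 69.193953*w^2 + 38.334951*w + 5.000211)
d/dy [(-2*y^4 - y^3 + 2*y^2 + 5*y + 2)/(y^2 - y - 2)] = (-4*y^5 + 5*y^4 + 18*y^3 - y^2 - 12*y - 8)/(y^4 - 2*y^3 - 3*y^2 + 4*y + 4)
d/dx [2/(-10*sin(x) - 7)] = 20*cos(x)/(10*sin(x) + 7)^2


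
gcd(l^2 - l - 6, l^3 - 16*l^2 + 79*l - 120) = l - 3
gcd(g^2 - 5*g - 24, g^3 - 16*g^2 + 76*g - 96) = g - 8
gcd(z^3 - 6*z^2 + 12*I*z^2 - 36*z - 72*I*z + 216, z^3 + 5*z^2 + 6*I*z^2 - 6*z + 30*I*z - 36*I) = z + 6*I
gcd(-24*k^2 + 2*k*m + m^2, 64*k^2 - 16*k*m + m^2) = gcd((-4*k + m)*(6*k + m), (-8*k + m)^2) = 1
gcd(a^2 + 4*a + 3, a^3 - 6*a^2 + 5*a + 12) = a + 1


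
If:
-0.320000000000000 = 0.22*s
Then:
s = -1.45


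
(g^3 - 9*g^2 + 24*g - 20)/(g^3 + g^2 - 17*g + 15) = (g^3 - 9*g^2 + 24*g - 20)/(g^3 + g^2 - 17*g + 15)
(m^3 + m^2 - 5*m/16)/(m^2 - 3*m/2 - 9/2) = m*(-16*m^2 - 16*m + 5)/(8*(-2*m^2 + 3*m + 9))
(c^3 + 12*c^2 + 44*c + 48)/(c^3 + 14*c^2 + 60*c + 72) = (c + 4)/(c + 6)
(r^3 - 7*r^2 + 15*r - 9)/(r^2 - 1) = (r^2 - 6*r + 9)/(r + 1)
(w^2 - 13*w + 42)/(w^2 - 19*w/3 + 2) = 3*(w - 7)/(3*w - 1)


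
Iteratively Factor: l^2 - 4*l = (l - 4)*(l)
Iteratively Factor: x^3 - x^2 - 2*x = (x - 2)*(x^2 + x) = x*(x - 2)*(x + 1)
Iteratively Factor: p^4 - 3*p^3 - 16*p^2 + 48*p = (p + 4)*(p^3 - 7*p^2 + 12*p) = (p - 4)*(p + 4)*(p^2 - 3*p) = p*(p - 4)*(p + 4)*(p - 3)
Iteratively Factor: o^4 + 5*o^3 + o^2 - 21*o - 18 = (o - 2)*(o^3 + 7*o^2 + 15*o + 9) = (o - 2)*(o + 1)*(o^2 + 6*o + 9) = (o - 2)*(o + 1)*(o + 3)*(o + 3)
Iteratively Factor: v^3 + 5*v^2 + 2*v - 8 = (v - 1)*(v^2 + 6*v + 8) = (v - 1)*(v + 2)*(v + 4)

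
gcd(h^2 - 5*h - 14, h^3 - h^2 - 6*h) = h + 2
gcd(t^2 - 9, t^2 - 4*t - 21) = t + 3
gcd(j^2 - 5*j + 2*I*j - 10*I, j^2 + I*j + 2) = j + 2*I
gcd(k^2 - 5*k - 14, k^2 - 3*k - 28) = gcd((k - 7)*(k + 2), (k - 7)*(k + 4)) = k - 7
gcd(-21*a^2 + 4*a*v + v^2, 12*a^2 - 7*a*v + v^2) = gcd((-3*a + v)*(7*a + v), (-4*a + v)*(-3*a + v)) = -3*a + v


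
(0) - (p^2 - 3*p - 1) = -p^2 + 3*p + 1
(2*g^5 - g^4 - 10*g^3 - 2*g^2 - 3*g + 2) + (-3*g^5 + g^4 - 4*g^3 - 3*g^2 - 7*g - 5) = -g^5 - 14*g^3 - 5*g^2 - 10*g - 3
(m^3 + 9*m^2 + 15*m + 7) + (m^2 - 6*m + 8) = m^3 + 10*m^2 + 9*m + 15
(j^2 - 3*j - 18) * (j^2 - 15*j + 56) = j^4 - 18*j^3 + 83*j^2 + 102*j - 1008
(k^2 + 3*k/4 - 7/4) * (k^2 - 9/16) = k^4 + 3*k^3/4 - 37*k^2/16 - 27*k/64 + 63/64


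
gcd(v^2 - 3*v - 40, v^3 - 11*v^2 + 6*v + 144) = v - 8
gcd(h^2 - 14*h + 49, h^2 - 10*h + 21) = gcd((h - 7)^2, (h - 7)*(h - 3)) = h - 7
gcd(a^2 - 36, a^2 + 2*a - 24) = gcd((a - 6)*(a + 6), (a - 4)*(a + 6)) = a + 6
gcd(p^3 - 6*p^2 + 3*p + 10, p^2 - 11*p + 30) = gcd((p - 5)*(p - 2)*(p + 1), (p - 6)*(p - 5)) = p - 5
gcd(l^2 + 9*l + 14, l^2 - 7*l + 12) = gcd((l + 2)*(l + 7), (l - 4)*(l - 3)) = 1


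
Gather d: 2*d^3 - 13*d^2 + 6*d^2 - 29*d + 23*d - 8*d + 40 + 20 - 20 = 2*d^3 - 7*d^2 - 14*d + 40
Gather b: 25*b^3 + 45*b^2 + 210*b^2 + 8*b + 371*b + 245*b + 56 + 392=25*b^3 + 255*b^2 + 624*b + 448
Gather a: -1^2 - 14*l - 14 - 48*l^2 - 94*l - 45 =-48*l^2 - 108*l - 60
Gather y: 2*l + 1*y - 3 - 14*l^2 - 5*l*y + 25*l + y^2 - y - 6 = -14*l^2 - 5*l*y + 27*l + y^2 - 9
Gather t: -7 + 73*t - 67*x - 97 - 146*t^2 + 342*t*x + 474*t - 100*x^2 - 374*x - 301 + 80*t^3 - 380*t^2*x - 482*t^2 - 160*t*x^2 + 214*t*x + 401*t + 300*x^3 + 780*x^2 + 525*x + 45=80*t^3 + t^2*(-380*x - 628) + t*(-160*x^2 + 556*x + 948) + 300*x^3 + 680*x^2 + 84*x - 360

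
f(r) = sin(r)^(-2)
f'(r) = -2*cos(r)/sin(r)^3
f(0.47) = 4.88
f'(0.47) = -19.20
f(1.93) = 1.14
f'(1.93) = 0.86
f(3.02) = 67.97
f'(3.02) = 1112.50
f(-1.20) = 1.15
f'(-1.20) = 0.90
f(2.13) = 1.39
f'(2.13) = 1.74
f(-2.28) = 1.74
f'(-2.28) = -2.98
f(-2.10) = 1.34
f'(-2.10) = -1.57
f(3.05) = 119.53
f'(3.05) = 2602.83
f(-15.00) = 2.36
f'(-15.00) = -5.53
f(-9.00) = 5.89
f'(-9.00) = -26.03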